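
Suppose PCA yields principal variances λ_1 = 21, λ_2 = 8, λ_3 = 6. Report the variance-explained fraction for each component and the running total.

Step 1 — total variance = trace(Sigma) = Σ λ_i = 21 + 8 + 6 = 35.

Step 2 — fraction explained by component i = λ_i / Σ λ:
  PC1: 21/35 = 0.6
  PC2: 8/35 = 0.2286
  PC3: 6/35 = 0.1714

Step 3 — cumulative fraction after k components = (λ_1 + ... + λ_k) / Σ λ:
  k = 1: 21/35 = 0.6
  k = 2: (21 + 8)/35 = 29/35 = 0.8286
  k = 3: (21 + 8 + 6)/35 = 35/35 = 1

Summary (fraction, with percent):

explained: PC1 0.6 (60%), PC2 0.2286 (22.86%), PC3 0.1714 (17.14%);  cumulative: 0.6, 0.8286, 1


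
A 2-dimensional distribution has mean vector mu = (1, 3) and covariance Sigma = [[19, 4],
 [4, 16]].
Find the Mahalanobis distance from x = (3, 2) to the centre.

Step 1 — centre the observation: (x - mu) = (2, -1).

Step 2 — invert Sigma. det(Sigma) = 19·16 - (4)² = 288.
  Sigma^{-1} = (1/det) · [[d, -b], [-b, a]] = [[0.0556, -0.0139],
 [-0.0139, 0.066]].

Step 3 — form the quadratic (x - mu)^T · Sigma^{-1} · (x - mu):
  Sigma^{-1} · (x - mu) = (0.125, -0.0938).
  (x - mu)^T · [Sigma^{-1} · (x - mu)] = (2)·(0.125) + (-1)·(-0.0938) = 0.3438.

Step 4 — take square root: d = √(0.3438) ≈ 0.5863.

d(x, mu) = √(0.3438) ≈ 0.5863


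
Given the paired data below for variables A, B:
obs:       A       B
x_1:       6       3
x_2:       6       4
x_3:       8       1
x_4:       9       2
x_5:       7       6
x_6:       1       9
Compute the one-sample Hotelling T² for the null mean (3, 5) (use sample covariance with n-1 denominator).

Step 1 — sample mean vector:
  mean(A) = (6 + 6 + 8 + 9 + 7 + 1) / 6 = 37/6 = 6.1667
  mean(B) = (3 + 4 + 1 + 2 + 6 + 9) / 6 = 25/6 = 4.1667
  x̄ = (6.1667, 4.1667),  deviation x̄ - mu_0 = (6.1667, 4.1667) - (3, 5) = (3.1667, -0.8333).

Step 2 — sample covariance matrix, S[i,j] = (1/(n-1)) · Σ_k (x_{k,i} - mean_i) · (x_{k,j} - mean_j), divisor n-1 = 5:
  S[A,A] = ((-0.1667)·(-0.1667) + (-0.1667)·(-0.1667) + (1.8333)·(1.8333) + (2.8333)·(2.8333) + (0.8333)·(0.8333) + (-5.1667)·(-5.1667)) / 5 = 38.8333/5 = 7.7667
  S[A,B] = ((-0.1667)·(-1.1667) + (-0.1667)·(-0.1667) + (1.8333)·(-3.1667) + (2.8333)·(-2.1667) + (0.8333)·(1.8333) + (-5.1667)·(4.8333)) / 5 = -35.1667/5 = -7.0333
  S[B,B] = ((-1.1667)·(-1.1667) + (-0.1667)·(-0.1667) + (-3.1667)·(-3.1667) + (-2.1667)·(-2.1667) + (1.8333)·(1.8333) + (4.8333)·(4.8333)) / 5 = 42.8333/5 = 8.5667
  S = [[7.7667, -7.0333],
 [-7.0333, 8.5667]].

Step 3 — invert S. det(S) = 7.7667·8.5667 - (-7.0333)² = 17.0667.
  S^{-1} = (1/det) · [[d, -b], [-b, a]] = [[0.502, 0.4121],
 [0.4121, 0.4551]].

Step 4 — quadratic form (x̄ - mu_0)^T · S^{-1} · (x̄ - mu_0):
  S^{-1} · (x̄ - mu_0) = (1.2461, 0.9258),
  (x̄ - mu_0)^T · [...] = (3.1667)·(1.2461) + (-0.8333)·(0.9258) = 3.1745.

Step 5 — scale by n: T² = 6 · 3.1745 = 19.0469.

T² ≈ 19.0469


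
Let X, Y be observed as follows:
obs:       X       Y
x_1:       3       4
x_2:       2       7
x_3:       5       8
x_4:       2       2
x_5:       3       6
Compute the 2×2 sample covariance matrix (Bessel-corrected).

Step 1 — column means:
  mean(X) = (3 + 2 + 5 + 2 + 3) / 5 = 15/5 = 3
  mean(Y) = (4 + 7 + 8 + 2 + 6) / 5 = 27/5 = 5.4

Step 2 — sample covariance S[i,j] = (1/(n-1)) · Σ_k (x_{k,i} - mean_i) · (x_{k,j} - mean_j), with n-1 = 4.
  S[X,X] = ((0)·(0) + (-1)·(-1) + (2)·(2) + (-1)·(-1) + (0)·(0)) / 4 = 6/4 = 1.5
  S[X,Y] = ((0)·(-1.4) + (-1)·(1.6) + (2)·(2.6) + (-1)·(-3.4) + (0)·(0.6)) / 4 = 7/4 = 1.75
  S[Y,Y] = ((-1.4)·(-1.4) + (1.6)·(1.6) + (2.6)·(2.6) + (-3.4)·(-3.4) + (0.6)·(0.6)) / 4 = 23.2/4 = 5.8

S is symmetric (S[j,i] = S[i,j]). Assembling:

S = [[1.5, 1.75],
 [1.75, 5.8]]


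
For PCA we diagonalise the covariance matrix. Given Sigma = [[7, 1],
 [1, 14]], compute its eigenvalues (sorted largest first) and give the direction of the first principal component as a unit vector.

Step 1 — characteristic polynomial of 2×2 Sigma:
  det(Sigma - λI) = λ² - trace · λ + det = 0.
  trace = 7 + 14 = 21, det = 7·14 - (1)² = 97.
Step 2 — discriminant:
  Δ = trace² - 4·det = 441 - 388 = 53.
Step 3 — eigenvalues:
  λ = (trace ± √Δ)/2 = (21 ± 7.2801)/2,
  λ_1 = 14.1401,  λ_2 = 6.8599.

Step 4 — unit eigenvector for λ_1: solve (Sigma - λ_1 I)v = 0. First row:
  (7 - 14.1401)·v_x + (1)·v_y = 0, i.e. (-7.1401)·v_x + (1)·v_y = 0,
  so v ∝ (b, λ_1 - a) = (1, 7.1401) = u.
  ||u|| = √((1)² + (7.1401)²) = √(51.9804) ≈ 7.2097,
  v_1 = u/||u|| ≈ (0.1387, 0.9903) (||v_1|| = 1).

λ_1 = 14.1401,  λ_2 = 6.8599;  v_1 ≈ (0.1387, 0.9903)


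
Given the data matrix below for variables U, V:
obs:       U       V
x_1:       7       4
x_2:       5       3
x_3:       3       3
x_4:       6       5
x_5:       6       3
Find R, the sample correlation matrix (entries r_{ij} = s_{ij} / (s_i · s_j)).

Step 1 — column means:
  mean(U) = (7 + 5 + 3 + 6 + 6) / 5 = 27/5 = 5.4
  mean(V) = (4 + 3 + 3 + 5 + 3) / 5 = 18/5 = 3.6

Step 2 — sample variances and covariances s[i,j] = (1/(n-1)) · Σ_k (x_{k,i} - mean_i) · (x_{k,j} - mean_j), with n-1 = 4:
  s[U,U] = ((1.6)·(1.6) + (-0.4)·(-0.4) + (-2.4)·(-2.4) + (0.6)·(0.6) + (0.6)·(0.6)) / 4 = 9.2/4 = 2.3
  s[U,V] = ((1.6)·(0.4) + (-0.4)·(-0.6) + (-2.4)·(-0.6) + (0.6)·(1.4) + (0.6)·(-0.6)) / 4 = 2.8/4 = 0.7
  s[V,V] = ((0.4)·(0.4) + (-0.6)·(-0.6) + (-0.6)·(-0.6) + (1.4)·(1.4) + (-0.6)·(-0.6)) / 4 = 3.2/4 = 0.8
  Sample standard deviations s_i = √(s[i,i]):
  s(U) = √(2.3) = 1.5166
  s(V) = √(0.8) = 0.8944

Step 3 — r_{ij} = s_{ij} / (s_i · s_j):
  r[U,U] = 1 (diagonal).
  r[U,V] = 0.7 / (1.5166 · 0.8944) = 0.7 / 1.3565 = 0.516
  r[V,V] = 1 (diagonal).

R is symmetric with unit diagonal. Assembling:

R = [[1, 0.516],
 [0.516, 1]]


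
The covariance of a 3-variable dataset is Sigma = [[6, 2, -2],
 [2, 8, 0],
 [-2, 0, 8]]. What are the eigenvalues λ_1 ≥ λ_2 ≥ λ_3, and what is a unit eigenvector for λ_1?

Step 1 — characteristic polynomial p(λ) = det(λI - Sigma) = λ³ - tr·λ² + c_1·λ - det, where tr = trace, c_1 = sum of the principal 2×2 minors, det = det(Sigma):
  tr = 6 + 8 + 8 = 22,
  c_1 = (6·8 - (2)²) + (6·8 - (-2)²) + (8·8 - (0)²) = 44 + 44 + 64 = 152,
  det = 6·(8·8 - (0)²) - (2)·((2)·8 - (0)·(-2)) + (-2)·((2)·(0) - 8·(-2)) = 6·(64) - (2)·(16) + (-2)·(16) = 320.
  So p(λ) = λ³ - 22λ² + 152λ - 320.
Step 2 — look for an integer root (rational root theorem: any rational root is an integer divisor of 320). Testing λ = 4:
  p(4) = 64 - 352 + 608 - 320 = 0  ✓
  Dividing out (λ - 4): p(λ) = (λ - 4)(λ² - 18λ + 80).
Step 3 — remaining eigenvalues from the quadratic λ² - 18λ + 80 = 0:
  Δ = 18² - 4·80 = 324 - 320 = 4,  λ = (18 ± √4)/2 = (18 ± 2)/2 = 10 or 8.
  Sorted: λ_1 = 10,  λ_2 = 8,  λ_3 = 4  (check: sum = 22 = tr ✓).

Step 4 — unit eigenvector for λ_1 = 10: v spans the null space of (Sigma - λ_1 I), whose rows are
  r_1 = (-4, 2, -2),  r_2 = (2, -2, 0),  r_3 = (-2, 0, -2).
  v is orthogonal to every row, so take v ∝ r_1 × r_2 = ((2)·(0) - (-2)·(-2), (-2)·(2) - (-4)·(0), (-4)·(-2) - (2)·(2)) = (-4, -4, 4).
  Rescale (divide by 4; multiply by -1 so the first nonzero entry is positive): u = (1, 1, -1).
  ||u|| = √((1)² + (1)² + (-1)²) = √(3) ≈ 1.7321,  v_1 = u/||u|| ≈ (0.5774, 0.5774, -0.5774) (||v_1|| = 1).

λ_1 = 10,  λ_2 = 8,  λ_3 = 4;  v_1 ≈ (0.5774, 0.5774, -0.5774)


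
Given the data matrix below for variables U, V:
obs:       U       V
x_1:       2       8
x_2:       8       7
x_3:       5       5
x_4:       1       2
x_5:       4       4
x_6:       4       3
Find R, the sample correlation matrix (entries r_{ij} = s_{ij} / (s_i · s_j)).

Step 1 — column means:
  mean(U) = (2 + 8 + 5 + 1 + 4 + 4) / 6 = 24/6 = 4
  mean(V) = (8 + 7 + 5 + 2 + 4 + 3) / 6 = 29/6 = 4.8333

Step 2 — sample variances and covariances s[i,j] = (1/(n-1)) · Σ_k (x_{k,i} - mean_i) · (x_{k,j} - mean_j), with n-1 = 5:
  s[U,U] = ((-2)·(-2) + (4)·(4) + (1)·(1) + (-3)·(-3) + (0)·(0) + (0)·(0)) / 5 = 30/5 = 6
  s[U,V] = ((-2)·(3.1667) + (4)·(2.1667) + (1)·(0.1667) + (-3)·(-2.8333) + (0)·(-0.8333) + (0)·(-1.8333)) / 5 = 11/5 = 2.2
  s[V,V] = ((3.1667)·(3.1667) + (2.1667)·(2.1667) + (0.1667)·(0.1667) + (-2.8333)·(-2.8333) + (-0.8333)·(-0.8333) + (-1.8333)·(-1.8333)) / 5 = 26.8333/5 = 5.3667
  Sample standard deviations s_i = √(s[i,i]):
  s(U) = √(6) = 2.4495
  s(V) = √(5.3667) = 2.3166

Step 3 — r_{ij} = s_{ij} / (s_i · s_j):
  r[U,U] = 1 (diagonal).
  r[U,V] = 2.2 / (2.4495 · 2.3166) = 2.2 / 5.6745 = 0.3877
  r[V,V] = 1 (diagonal).

R is symmetric with unit diagonal. Assembling:

R = [[1, 0.3877],
 [0.3877, 1]]


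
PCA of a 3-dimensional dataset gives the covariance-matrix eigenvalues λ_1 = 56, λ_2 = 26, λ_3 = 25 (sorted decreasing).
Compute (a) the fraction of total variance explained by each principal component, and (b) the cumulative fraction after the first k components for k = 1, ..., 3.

Step 1 — total variance = trace(Sigma) = Σ λ_i = 56 + 26 + 25 = 107.

Step 2 — fraction explained by component i = λ_i / Σ λ:
  PC1: 56/107 = 0.5234
  PC2: 26/107 = 0.243
  PC3: 25/107 = 0.2336

Step 3 — cumulative fraction after k components = (λ_1 + ... + λ_k) / Σ λ:
  k = 1: 56/107 = 0.5234
  k = 2: (56 + 26)/107 = 82/107 = 0.7664
  k = 3: (56 + 26 + 25)/107 = 107/107 = 1

Summary (fraction, with percent):

explained: PC1 0.5234 (52.34%), PC2 0.243 (24.3%), PC3 0.2336 (23.36%);  cumulative: 0.5234, 0.7664, 1


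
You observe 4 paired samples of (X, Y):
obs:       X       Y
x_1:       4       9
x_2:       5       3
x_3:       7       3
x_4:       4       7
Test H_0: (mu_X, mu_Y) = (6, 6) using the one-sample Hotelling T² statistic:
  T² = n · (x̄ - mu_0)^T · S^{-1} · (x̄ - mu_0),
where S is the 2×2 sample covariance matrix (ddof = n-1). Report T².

Step 1 — sample mean vector:
  mean(X) = (4 + 5 + 7 + 4) / 4 = 20/4 = 5
  mean(Y) = (9 + 3 + 3 + 7) / 4 = 22/4 = 5.5
  x̄ = (5, 5.5),  deviation x̄ - mu_0 = (5, 5.5) - (6, 6) = (-1, -0.5).

Step 2 — sample covariance matrix, S[i,j] = (1/(n-1)) · Σ_k (x_{k,i} - mean_i) · (x_{k,j} - mean_j), divisor n-1 = 3:
  S[X,X] = ((-1)·(-1) + (0)·(0) + (2)·(2) + (-1)·(-1)) / 3 = 6/3 = 2
  S[X,Y] = ((-1)·(3.5) + (0)·(-2.5) + (2)·(-2.5) + (-1)·(1.5)) / 3 = -10/3 = -3.3333
  S[Y,Y] = ((3.5)·(3.5) + (-2.5)·(-2.5) + (-2.5)·(-2.5) + (1.5)·(1.5)) / 3 = 27/3 = 9
  S = [[2, -3.3333],
 [-3.3333, 9]].

Step 3 — invert S. det(S) = 2·9 - (-3.3333)² = 6.8889.
  S^{-1} = (1/det) · [[d, -b], [-b, a]] = [[1.3065, 0.4839],
 [0.4839, 0.2903]].

Step 4 — quadratic form (x̄ - mu_0)^T · S^{-1} · (x̄ - mu_0):
  S^{-1} · (x̄ - mu_0) = (-1.5484, -0.629),
  (x̄ - mu_0)^T · [...] = (-1)·(-1.5484) + (-0.5)·(-0.629) = 1.8629.

Step 5 — scale by n: T² = 4 · 1.8629 = 7.4516.

T² ≈ 7.4516


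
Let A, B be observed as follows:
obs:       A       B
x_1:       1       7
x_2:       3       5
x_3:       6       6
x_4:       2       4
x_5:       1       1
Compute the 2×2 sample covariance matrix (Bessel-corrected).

Step 1 — column means:
  mean(A) = (1 + 3 + 6 + 2 + 1) / 5 = 13/5 = 2.6
  mean(B) = (7 + 5 + 6 + 4 + 1) / 5 = 23/5 = 4.6

Step 2 — sample covariance S[i,j] = (1/(n-1)) · Σ_k (x_{k,i} - mean_i) · (x_{k,j} - mean_j), with n-1 = 4.
  S[A,A] = ((-1.6)·(-1.6) + (0.4)·(0.4) + (3.4)·(3.4) + (-0.6)·(-0.6) + (-1.6)·(-1.6)) / 4 = 17.2/4 = 4.3
  S[A,B] = ((-1.6)·(2.4) + (0.4)·(0.4) + (3.4)·(1.4) + (-0.6)·(-0.6) + (-1.6)·(-3.6)) / 4 = 7.2/4 = 1.8
  S[B,B] = ((2.4)·(2.4) + (0.4)·(0.4) + (1.4)·(1.4) + (-0.6)·(-0.6) + (-3.6)·(-3.6)) / 4 = 21.2/4 = 5.3

S is symmetric (S[j,i] = S[i,j]). Assembling:

S = [[4.3, 1.8],
 [1.8, 5.3]]


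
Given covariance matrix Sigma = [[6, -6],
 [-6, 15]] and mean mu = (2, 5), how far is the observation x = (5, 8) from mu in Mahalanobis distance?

Step 1 — centre the observation: (x - mu) = (3, 3).

Step 2 — invert Sigma. det(Sigma) = 6·15 - (-6)² = 54.
  Sigma^{-1} = (1/det) · [[d, -b], [-b, a]] = [[0.2778, 0.1111],
 [0.1111, 0.1111]].

Step 3 — form the quadratic (x - mu)^T · Sigma^{-1} · (x - mu):
  Sigma^{-1} · (x - mu) = (1.1667, 0.6667).
  (x - mu)^T · [Sigma^{-1} · (x - mu)] = (3)·(1.1667) + (3)·(0.6667) = 5.5.

Step 4 — take square root: d = √(5.5) ≈ 2.3452.

d(x, mu) = √(5.5) ≈ 2.3452


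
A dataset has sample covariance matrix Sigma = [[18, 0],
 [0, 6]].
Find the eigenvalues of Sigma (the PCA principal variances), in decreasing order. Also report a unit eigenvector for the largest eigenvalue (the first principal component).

Step 1 — characteristic polynomial of 2×2 Sigma:
  det(Sigma - λI) = λ² - trace · λ + det = 0.
  trace = 18 + 6 = 24, det = 18·6 - (0)² = 108.
Step 2 — discriminant:
  Δ = trace² - 4·det = 576 - 432 = 144.
Step 3 — eigenvalues:
  λ = (trace ± √Δ)/2 = (24 ± 12)/2,
  λ_1 = 18,  λ_2 = 6.

Step 4 — unit eigenvector for λ_1: Sigma is diagonal, so its eigenvectors are the coordinate axes. λ_1 = 18 is the diagonal entry on the first coordinate axis, hence
  v_1 = (1, 0) (||v_1|| = 1).

λ_1 = 18,  λ_2 = 6;  v_1 ≈ (1, 0)


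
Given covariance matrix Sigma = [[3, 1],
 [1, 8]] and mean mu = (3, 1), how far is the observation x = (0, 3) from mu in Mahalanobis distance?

Step 1 — centre the observation: (x - mu) = (-3, 2).

Step 2 — invert Sigma. det(Sigma) = 3·8 - (1)² = 23.
  Sigma^{-1} = (1/det) · [[d, -b], [-b, a]] = [[0.3478, -0.0435],
 [-0.0435, 0.1304]].

Step 3 — form the quadratic (x - mu)^T · Sigma^{-1} · (x - mu):
  Sigma^{-1} · (x - mu) = (-1.1304, 0.3913).
  (x - mu)^T · [Sigma^{-1} · (x - mu)] = (-3)·(-1.1304) + (2)·(0.3913) = 4.1739.

Step 4 — take square root: d = √(4.1739) ≈ 2.043.

d(x, mu) = √(4.1739) ≈ 2.043


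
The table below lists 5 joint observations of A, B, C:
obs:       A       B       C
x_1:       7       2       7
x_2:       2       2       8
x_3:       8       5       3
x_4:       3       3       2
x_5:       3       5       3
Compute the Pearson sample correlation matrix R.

Step 1 — column means:
  mean(A) = (7 + 2 + 8 + 3 + 3) / 5 = 23/5 = 4.6
  mean(B) = (2 + 2 + 5 + 3 + 5) / 5 = 17/5 = 3.4
  mean(C) = (7 + 8 + 3 + 2 + 3) / 5 = 23/5 = 4.6

Step 2 — sample variances and covariances s[i,j] = (1/(n-1)) · Σ_k (x_{k,i} - mean_i) · (x_{k,j} - mean_j), with n-1 = 4:
  s[A,A] = ((2.4)·(2.4) + (-2.6)·(-2.6) + (3.4)·(3.4) + (-1.6)·(-1.6) + (-1.6)·(-1.6)) / 4 = 29.2/4 = 7.3
  s[A,B] = ((2.4)·(-1.4) + (-2.6)·(-1.4) + (3.4)·(1.6) + (-1.6)·(-0.4) + (-1.6)·(1.6)) / 4 = 3.8/4 = 0.95
  s[A,C] = ((2.4)·(2.4) + (-2.6)·(3.4) + (3.4)·(-1.6) + (-1.6)·(-2.6) + (-1.6)·(-1.6)) / 4 = -1.8/4 = -0.45
  s[B,B] = ((-1.4)·(-1.4) + (-1.4)·(-1.4) + (1.6)·(1.6) + (-0.4)·(-0.4) + (1.6)·(1.6)) / 4 = 9.2/4 = 2.3
  s[B,C] = ((-1.4)·(2.4) + (-1.4)·(3.4) + (1.6)·(-1.6) + (-0.4)·(-2.6) + (1.6)·(-1.6)) / 4 = -12.2/4 = -3.05
  s[C,C] = ((2.4)·(2.4) + (3.4)·(3.4) + (-1.6)·(-1.6) + (-2.6)·(-2.6) + (-1.6)·(-1.6)) / 4 = 29.2/4 = 7.3
  Sample standard deviations s_i = √(s[i,i]):
  s(A) = √(7.3) = 2.7019
  s(B) = √(2.3) = 1.5166
  s(C) = √(7.3) = 2.7019

Step 3 — r_{ij} = s_{ij} / (s_i · s_j):
  r[A,A] = 1 (diagonal).
  r[A,B] = 0.95 / (2.7019 · 1.5166) = 0.95 / 4.0976 = 0.2318
  r[A,C] = -0.45 / (2.7019 · 2.7019) = -0.45 / 7.3 = -0.0616
  r[B,B] = 1 (diagonal).
  r[B,C] = -3.05 / (1.5166 · 2.7019) = -3.05 / 4.0976 = -0.7443
  r[C,C] = 1 (diagonal).

R is symmetric with unit diagonal. Assembling:

R = [[1, 0.2318, -0.0616],
 [0.2318, 1, -0.7443],
 [-0.0616, -0.7443, 1]]


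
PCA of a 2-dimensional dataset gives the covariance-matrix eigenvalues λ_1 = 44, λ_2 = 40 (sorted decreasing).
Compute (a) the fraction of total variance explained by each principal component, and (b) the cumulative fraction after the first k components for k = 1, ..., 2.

Step 1 — total variance = trace(Sigma) = Σ λ_i = 44 + 40 = 84.

Step 2 — fraction explained by component i = λ_i / Σ λ:
  PC1: 44/84 = 0.5238
  PC2: 40/84 = 0.4762

Step 3 — cumulative fraction after k components = (λ_1 + ... + λ_k) / Σ λ:
  k = 1: 44/84 = 0.5238
  k = 2: (44 + 40)/84 = 84/84 = 1

Summary (fraction, with percent):

explained: PC1 0.5238 (52.38%), PC2 0.4762 (47.62%);  cumulative: 0.5238, 1


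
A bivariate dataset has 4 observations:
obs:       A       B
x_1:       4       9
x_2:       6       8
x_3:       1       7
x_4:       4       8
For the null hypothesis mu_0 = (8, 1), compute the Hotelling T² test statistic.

Step 1 — sample mean vector:
  mean(A) = (4 + 6 + 1 + 4) / 4 = 15/4 = 3.75
  mean(B) = (9 + 8 + 7 + 8) / 4 = 32/4 = 8
  x̄ = (3.75, 8),  deviation x̄ - mu_0 = (3.75, 8) - (8, 1) = (-4.25, 7).

Step 2 — sample covariance matrix, S[i,j] = (1/(n-1)) · Σ_k (x_{k,i} - mean_i) · (x_{k,j} - mean_j), divisor n-1 = 3:
  S[A,A] = ((0.25)·(0.25) + (2.25)·(2.25) + (-2.75)·(-2.75) + (0.25)·(0.25)) / 3 = 12.75/3 = 4.25
  S[A,B] = ((0.25)·(1) + (2.25)·(0) + (-2.75)·(-1) + (0.25)·(0)) / 3 = 3/3 = 1
  S[B,B] = ((1)·(1) + (0)·(0) + (-1)·(-1) + (0)·(0)) / 3 = 2/3 = 0.6667
  S = [[4.25, 1],
 [1, 0.6667]].

Step 3 — invert S. det(S) = 4.25·0.6667 - (1)² = 1.8333.
  S^{-1} = (1/det) · [[d, -b], [-b, a]] = [[0.3636, -0.5455],
 [-0.5455, 2.3182]].

Step 4 — quadratic form (x̄ - mu_0)^T · S^{-1} · (x̄ - mu_0):
  S^{-1} · (x̄ - mu_0) = (-5.3636, 18.5455),
  (x̄ - mu_0)^T · [...] = (-4.25)·(-5.3636) + (7)·(18.5455) = 152.6136.

Step 5 — scale by n: T² = 4 · 152.6136 = 610.4545.

T² ≈ 610.4545


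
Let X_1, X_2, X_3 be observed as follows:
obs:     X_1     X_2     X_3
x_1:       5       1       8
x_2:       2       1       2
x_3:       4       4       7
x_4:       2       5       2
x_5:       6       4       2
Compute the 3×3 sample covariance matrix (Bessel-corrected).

Step 1 — column means:
  mean(X_1) = (5 + 2 + 4 + 2 + 6) / 5 = 19/5 = 3.8
  mean(X_2) = (1 + 1 + 4 + 5 + 4) / 5 = 15/5 = 3
  mean(X_3) = (8 + 2 + 7 + 2 + 2) / 5 = 21/5 = 4.2

Step 2 — sample covariance S[i,j] = (1/(n-1)) · Σ_k (x_{k,i} - mean_i) · (x_{k,j} - mean_j), with n-1 = 4.
  S[X_1,X_1] = ((1.2)·(1.2) + (-1.8)·(-1.8) + (0.2)·(0.2) + (-1.8)·(-1.8) + (2.2)·(2.2)) / 4 = 12.8/4 = 3.2
  S[X_1,X_2] = ((1.2)·(-2) + (-1.8)·(-2) + (0.2)·(1) + (-1.8)·(2) + (2.2)·(1)) / 4 = 0/4 = 0
  S[X_1,X_3] = ((1.2)·(3.8) + (-1.8)·(-2.2) + (0.2)·(2.8) + (-1.8)·(-2.2) + (2.2)·(-2.2)) / 4 = 8.2/4 = 2.05
  S[X_2,X_2] = ((-2)·(-2) + (-2)·(-2) + (1)·(1) + (2)·(2) + (1)·(1)) / 4 = 14/4 = 3.5
  S[X_2,X_3] = ((-2)·(3.8) + (-2)·(-2.2) + (1)·(2.8) + (2)·(-2.2) + (1)·(-2.2)) / 4 = -7/4 = -1.75
  S[X_3,X_3] = ((3.8)·(3.8) + (-2.2)·(-2.2) + (2.8)·(2.8) + (-2.2)·(-2.2) + (-2.2)·(-2.2)) / 4 = 36.8/4 = 9.2

S is symmetric (S[j,i] = S[i,j]). Assembling:

S = [[3.2, 0, 2.05],
 [0, 3.5, -1.75],
 [2.05, -1.75, 9.2]]


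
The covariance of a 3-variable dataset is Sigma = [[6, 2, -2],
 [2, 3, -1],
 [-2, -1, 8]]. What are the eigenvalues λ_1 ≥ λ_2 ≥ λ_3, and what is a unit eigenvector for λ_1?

Step 1 — characteristic polynomial p(λ) = det(λI - Sigma) = λ³ - tr·λ² + c_1·λ - det, where tr = trace, c_1 = sum of the principal 2×2 minors, det = det(Sigma):
  tr = 6 + 3 + 8 = 17,
  c_1 = (6·3 - (2)²) + (6·8 - (-2)²) + (3·8 - (-1)²) = 14 + 44 + 23 = 81,
  det = 6·(3·8 - (-1)²) - (2)·((2)·8 - (-1)·(-2)) + (-2)·((2)·(-1) - 3·(-2)) = 6·(23) - (2)·(14) + (-2)·(4) = 102.
  So p(λ) = λ³ - 17λ² + 81λ - 102.
Step 2 — look for an integer root (rational root theorem: any rational root is an integer divisor of 102). Testing λ = 2:
  p(2) = 8 - 68 + 162 - 102 = 0  ✓
  Dividing out (λ - 2): p(λ) = (λ - 2)(λ² - 15λ + 51).
Step 3 — remaining eigenvalues from the quadratic λ² - 15λ + 51 = 0:
  Δ = 15² - 4·51 = 225 - 204 = 21,  λ = (15 ± √21)/2 = (15 ± 4.5826)/2 ≈ 9.7913 or 5.2087.
  Sorted: λ_1 = 9.7913,  λ_2 = 5.2087,  λ_3 = 2  (check: sum = 17 = tr ✓).

Step 4 — unit eigenvector for λ_1 ≈ 9.7913: v spans the null space of (Sigma - λ_1 I), whose rows are
  r_1 = (-3.7913, 2, -2),  r_2 = (2, -6.7913, -1),  r_3 = (-2, -1, -1.7913).
  v is orthogonal to every row, so take v ∝ r_1 × r_2 = ((2)·(-1) - (-2)·(-6.7913), (-2)·(2) - (-3.7913)·(-1), (-3.7913)·(-6.7913) - (2)·(2)) ≈ (-15.5826, -7.7913, 21.7477).
  Rescale (multiply by -1 so the first nonzero entry is positive): u = (15.5826, 7.7913, -21.7477).
  ||u|| = √((15.5826)² + (7.7913)² + (-21.7477)²) = √(776.4845) ≈ 27.8655,  v_1 = u/||u|| ≈ (0.5592, 0.2796, -0.7805) (||v_1|| = 1).

λ_1 = 9.7913,  λ_2 = 5.2087,  λ_3 = 2;  v_1 ≈ (0.5592, 0.2796, -0.7805)


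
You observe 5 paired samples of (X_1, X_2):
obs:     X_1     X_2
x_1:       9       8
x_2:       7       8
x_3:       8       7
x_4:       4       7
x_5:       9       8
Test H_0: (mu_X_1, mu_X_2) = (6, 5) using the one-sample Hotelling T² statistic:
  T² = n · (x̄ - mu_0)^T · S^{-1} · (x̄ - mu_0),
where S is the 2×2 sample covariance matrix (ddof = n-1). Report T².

Step 1 — sample mean vector:
  mean(X_1) = (9 + 7 + 8 + 4 + 9) / 5 = 37/5 = 7.4
  mean(X_2) = (8 + 8 + 7 + 7 + 8) / 5 = 38/5 = 7.6
  x̄ = (7.4, 7.6),  deviation x̄ - mu_0 = (7.4, 7.6) - (6, 5) = (1.4, 2.6).

Step 2 — sample covariance matrix, S[i,j] = (1/(n-1)) · Σ_k (x_{k,i} - mean_i) · (x_{k,j} - mean_j), divisor n-1 = 4:
  S[X_1,X_1] = ((1.6)·(1.6) + (-0.4)·(-0.4) + (0.6)·(0.6) + (-3.4)·(-3.4) + (1.6)·(1.6)) / 4 = 17.2/4 = 4.3
  S[X_1,X_2] = ((1.6)·(0.4) + (-0.4)·(0.4) + (0.6)·(-0.6) + (-3.4)·(-0.6) + (1.6)·(0.4)) / 4 = 2.8/4 = 0.7
  S[X_2,X_2] = ((0.4)·(0.4) + (0.4)·(0.4) + (-0.6)·(-0.6) + (-0.6)·(-0.6) + (0.4)·(0.4)) / 4 = 1.2/4 = 0.3
  S = [[4.3, 0.7],
 [0.7, 0.3]].

Step 3 — invert S. det(S) = 4.3·0.3 - (0.7)² = 0.8.
  S^{-1} = (1/det) · [[d, -b], [-b, a]] = [[0.375, -0.875],
 [-0.875, 5.375]].

Step 4 — quadratic form (x̄ - mu_0)^T · S^{-1} · (x̄ - mu_0):
  S^{-1} · (x̄ - mu_0) = (-1.75, 12.75),
  (x̄ - mu_0)^T · [...] = (1.4)·(-1.75) + (2.6)·(12.75) = 30.7.

Step 5 — scale by n: T² = 5 · 30.7 = 153.5.

T² ≈ 153.5


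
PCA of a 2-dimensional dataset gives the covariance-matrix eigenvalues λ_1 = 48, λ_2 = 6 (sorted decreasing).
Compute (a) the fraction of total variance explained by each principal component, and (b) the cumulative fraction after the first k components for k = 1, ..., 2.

Step 1 — total variance = trace(Sigma) = Σ λ_i = 48 + 6 = 54.

Step 2 — fraction explained by component i = λ_i / Σ λ:
  PC1: 48/54 = 0.8889
  PC2: 6/54 = 0.1111

Step 3 — cumulative fraction after k components = (λ_1 + ... + λ_k) / Σ λ:
  k = 1: 48/54 = 0.8889
  k = 2: (48 + 6)/54 = 54/54 = 1

Summary (fraction, with percent):

explained: PC1 0.8889 (88.89%), PC2 0.1111 (11.11%);  cumulative: 0.8889, 1


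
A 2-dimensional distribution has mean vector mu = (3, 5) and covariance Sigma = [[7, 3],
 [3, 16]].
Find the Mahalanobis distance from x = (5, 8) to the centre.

Step 1 — centre the observation: (x - mu) = (2, 3).

Step 2 — invert Sigma. det(Sigma) = 7·16 - (3)² = 103.
  Sigma^{-1} = (1/det) · [[d, -b], [-b, a]] = [[0.1553, -0.0291],
 [-0.0291, 0.068]].

Step 3 — form the quadratic (x - mu)^T · Sigma^{-1} · (x - mu):
  Sigma^{-1} · (x - mu) = (0.2233, 0.1456).
  (x - mu)^T · [Sigma^{-1} · (x - mu)] = (2)·(0.2233) + (3)·(0.1456) = 0.8835.

Step 4 — take square root: d = √(0.8835) ≈ 0.9399.

d(x, mu) = √(0.8835) ≈ 0.9399


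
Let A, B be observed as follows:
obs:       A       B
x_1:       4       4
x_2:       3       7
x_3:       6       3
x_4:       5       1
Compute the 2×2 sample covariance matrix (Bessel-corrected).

Step 1 — column means:
  mean(A) = (4 + 3 + 6 + 5) / 4 = 18/4 = 4.5
  mean(B) = (4 + 7 + 3 + 1) / 4 = 15/4 = 3.75

Step 2 — sample covariance S[i,j] = (1/(n-1)) · Σ_k (x_{k,i} - mean_i) · (x_{k,j} - mean_j), with n-1 = 3.
  S[A,A] = ((-0.5)·(-0.5) + (-1.5)·(-1.5) + (1.5)·(1.5) + (0.5)·(0.5)) / 3 = 5/3 = 1.6667
  S[A,B] = ((-0.5)·(0.25) + (-1.5)·(3.25) + (1.5)·(-0.75) + (0.5)·(-2.75)) / 3 = -7.5/3 = -2.5
  S[B,B] = ((0.25)·(0.25) + (3.25)·(3.25) + (-0.75)·(-0.75) + (-2.75)·(-2.75)) / 3 = 18.75/3 = 6.25

S is symmetric (S[j,i] = S[i,j]). Assembling:

S = [[1.6667, -2.5],
 [-2.5, 6.25]]


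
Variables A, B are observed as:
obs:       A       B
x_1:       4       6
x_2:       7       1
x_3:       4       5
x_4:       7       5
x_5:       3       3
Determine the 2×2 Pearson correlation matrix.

Step 1 — column means:
  mean(A) = (4 + 7 + 4 + 7 + 3) / 5 = 25/5 = 5
  mean(B) = (6 + 1 + 5 + 5 + 3) / 5 = 20/5 = 4

Step 2 — sample variances and covariances s[i,j] = (1/(n-1)) · Σ_k (x_{k,i} - mean_i) · (x_{k,j} - mean_j), with n-1 = 4:
  s[A,A] = ((-1)·(-1) + (2)·(2) + (-1)·(-1) + (2)·(2) + (-2)·(-2)) / 4 = 14/4 = 3.5
  s[A,B] = ((-1)·(2) + (2)·(-3) + (-1)·(1) + (2)·(1) + (-2)·(-1)) / 4 = -5/4 = -1.25
  s[B,B] = ((2)·(2) + (-3)·(-3) + (1)·(1) + (1)·(1) + (-1)·(-1)) / 4 = 16/4 = 4
  Sample standard deviations s_i = √(s[i,i]):
  s(A) = √(3.5) = 1.8708
  s(B) = √(4) = 2

Step 3 — r_{ij} = s_{ij} / (s_i · s_j):
  r[A,A] = 1 (diagonal).
  r[A,B] = -1.25 / (1.8708 · 2) = -1.25 / 3.7417 = -0.3341
  r[B,B] = 1 (diagonal).

R is symmetric with unit diagonal. Assembling:

R = [[1, -0.3341],
 [-0.3341, 1]]


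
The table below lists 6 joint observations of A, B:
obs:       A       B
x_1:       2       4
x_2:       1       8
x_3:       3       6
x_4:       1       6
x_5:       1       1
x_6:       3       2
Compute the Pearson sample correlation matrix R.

Step 1 — column means:
  mean(A) = (2 + 1 + 3 + 1 + 1 + 3) / 6 = 11/6 = 1.8333
  mean(B) = (4 + 8 + 6 + 6 + 1 + 2) / 6 = 27/6 = 4.5

Step 2 — sample variances and covariances s[i,j] = (1/(n-1)) · Σ_k (x_{k,i} - mean_i) · (x_{k,j} - mean_j), with n-1 = 5:
  s[A,A] = ((0.1667)·(0.1667) + (-0.8333)·(-0.8333) + (1.1667)·(1.1667) + (-0.8333)·(-0.8333) + (-0.8333)·(-0.8333) + (1.1667)·(1.1667)) / 5 = 4.8333/5 = 0.9667
  s[A,B] = ((0.1667)·(-0.5) + (-0.8333)·(3.5) + (1.1667)·(1.5) + (-0.8333)·(1.5) + (-0.8333)·(-3.5) + (1.1667)·(-2.5)) / 5 = -2.5/5 = -0.5
  s[B,B] = ((-0.5)·(-0.5) + (3.5)·(3.5) + (1.5)·(1.5) + (1.5)·(1.5) + (-3.5)·(-3.5) + (-2.5)·(-2.5)) / 5 = 35.5/5 = 7.1
  Sample standard deviations s_i = √(s[i,i]):
  s(A) = √(0.9667) = 0.9832
  s(B) = √(7.1) = 2.6646

Step 3 — r_{ij} = s_{ij} / (s_i · s_j):
  r[A,A] = 1 (diagonal).
  r[A,B] = -0.5 / (0.9832 · 2.6646) = -0.5 / 2.6198 = -0.1909
  r[B,B] = 1 (diagonal).

R is symmetric with unit diagonal. Assembling:

R = [[1, -0.1909],
 [-0.1909, 1]]


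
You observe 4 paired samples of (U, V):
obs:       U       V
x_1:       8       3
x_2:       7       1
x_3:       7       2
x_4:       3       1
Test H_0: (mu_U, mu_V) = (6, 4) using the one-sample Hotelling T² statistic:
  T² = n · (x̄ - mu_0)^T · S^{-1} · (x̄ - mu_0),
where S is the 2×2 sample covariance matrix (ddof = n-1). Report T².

Step 1 — sample mean vector:
  mean(U) = (8 + 7 + 7 + 3) / 4 = 25/4 = 6.25
  mean(V) = (3 + 1 + 2 + 1) / 4 = 7/4 = 1.75
  x̄ = (6.25, 1.75),  deviation x̄ - mu_0 = (6.25, 1.75) - (6, 4) = (0.25, -2.25).

Step 2 — sample covariance matrix, S[i,j] = (1/(n-1)) · Σ_k (x_{k,i} - mean_i) · (x_{k,j} - mean_j), divisor n-1 = 3:
  S[U,U] = ((1.75)·(1.75) + (0.75)·(0.75) + (0.75)·(0.75) + (-3.25)·(-3.25)) / 3 = 14.75/3 = 4.9167
  S[U,V] = ((1.75)·(1.25) + (0.75)·(-0.75) + (0.75)·(0.25) + (-3.25)·(-0.75)) / 3 = 4.25/3 = 1.4167
  S[V,V] = ((1.25)·(1.25) + (-0.75)·(-0.75) + (0.25)·(0.25) + (-0.75)·(-0.75)) / 3 = 2.75/3 = 0.9167
  S = [[4.9167, 1.4167],
 [1.4167, 0.9167]].

Step 3 — invert S. det(S) = 4.9167·0.9167 - (1.4167)² = 2.5.
  S^{-1} = (1/det) · [[d, -b], [-b, a]] = [[0.3667, -0.5667],
 [-0.5667, 1.9667]].

Step 4 — quadratic form (x̄ - mu_0)^T · S^{-1} · (x̄ - mu_0):
  S^{-1} · (x̄ - mu_0) = (1.3667, -4.5667),
  (x̄ - mu_0)^T · [...] = (0.25)·(1.3667) + (-2.25)·(-4.5667) = 10.6167.

Step 5 — scale by n: T² = 4 · 10.6167 = 42.4667.

T² ≈ 42.4667


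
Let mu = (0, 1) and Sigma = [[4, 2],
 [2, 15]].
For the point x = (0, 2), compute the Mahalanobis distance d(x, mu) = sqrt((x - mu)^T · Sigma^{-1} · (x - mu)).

Step 1 — centre the observation: (x - mu) = (0, 1).

Step 2 — invert Sigma. det(Sigma) = 4·15 - (2)² = 56.
  Sigma^{-1} = (1/det) · [[d, -b], [-b, a]] = [[0.2679, -0.0357],
 [-0.0357, 0.0714]].

Step 3 — form the quadratic (x - mu)^T · Sigma^{-1} · (x - mu):
  Sigma^{-1} · (x - mu) = (-0.0357, 0.0714).
  (x - mu)^T · [Sigma^{-1} · (x - mu)] = (0)·(-0.0357) + (1)·(0.0714) = 0.0714.

Step 4 — take square root: d = √(0.0714) ≈ 0.2673.

d(x, mu) = √(0.0714) ≈ 0.2673


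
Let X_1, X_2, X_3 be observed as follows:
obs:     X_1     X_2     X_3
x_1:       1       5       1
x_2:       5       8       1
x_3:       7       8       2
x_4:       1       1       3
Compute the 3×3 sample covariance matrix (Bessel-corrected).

Step 1 — column means:
  mean(X_1) = (1 + 5 + 7 + 1) / 4 = 14/4 = 3.5
  mean(X_2) = (5 + 8 + 8 + 1) / 4 = 22/4 = 5.5
  mean(X_3) = (1 + 1 + 2 + 3) / 4 = 7/4 = 1.75

Step 2 — sample covariance S[i,j] = (1/(n-1)) · Σ_k (x_{k,i} - mean_i) · (x_{k,j} - mean_j), with n-1 = 3.
  S[X_1,X_1] = ((-2.5)·(-2.5) + (1.5)·(1.5) + (3.5)·(3.5) + (-2.5)·(-2.5)) / 3 = 27/3 = 9
  S[X_1,X_2] = ((-2.5)·(-0.5) + (1.5)·(2.5) + (3.5)·(2.5) + (-2.5)·(-4.5)) / 3 = 25/3 = 8.3333
  S[X_1,X_3] = ((-2.5)·(-0.75) + (1.5)·(-0.75) + (3.5)·(0.25) + (-2.5)·(1.25)) / 3 = -1.5/3 = -0.5
  S[X_2,X_2] = ((-0.5)·(-0.5) + (2.5)·(2.5) + (2.5)·(2.5) + (-4.5)·(-4.5)) / 3 = 33/3 = 11
  S[X_2,X_3] = ((-0.5)·(-0.75) + (2.5)·(-0.75) + (2.5)·(0.25) + (-4.5)·(1.25)) / 3 = -6.5/3 = -2.1667
  S[X_3,X_3] = ((-0.75)·(-0.75) + (-0.75)·(-0.75) + (0.25)·(0.25) + (1.25)·(1.25)) / 3 = 2.75/3 = 0.9167

S is symmetric (S[j,i] = S[i,j]). Assembling:

S = [[9, 8.3333, -0.5],
 [8.3333, 11, -2.1667],
 [-0.5, -2.1667, 0.9167]]


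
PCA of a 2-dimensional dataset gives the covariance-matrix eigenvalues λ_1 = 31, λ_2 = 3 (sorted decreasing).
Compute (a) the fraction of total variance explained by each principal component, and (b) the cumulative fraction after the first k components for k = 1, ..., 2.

Step 1 — total variance = trace(Sigma) = Σ λ_i = 31 + 3 = 34.

Step 2 — fraction explained by component i = λ_i / Σ λ:
  PC1: 31/34 = 0.9118
  PC2: 3/34 = 0.0882

Step 3 — cumulative fraction after k components = (λ_1 + ... + λ_k) / Σ λ:
  k = 1: 31/34 = 0.9118
  k = 2: (31 + 3)/34 = 34/34 = 1

Summary (fraction, with percent):

explained: PC1 0.9118 (91.18%), PC2 0.0882 (8.82%);  cumulative: 0.9118, 1


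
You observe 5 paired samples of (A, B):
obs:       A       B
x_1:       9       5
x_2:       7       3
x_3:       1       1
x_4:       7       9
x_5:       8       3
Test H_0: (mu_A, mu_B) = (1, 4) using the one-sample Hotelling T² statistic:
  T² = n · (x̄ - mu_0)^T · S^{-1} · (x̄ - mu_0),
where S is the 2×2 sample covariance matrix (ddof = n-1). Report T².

Step 1 — sample mean vector:
  mean(A) = (9 + 7 + 1 + 7 + 8) / 5 = 32/5 = 6.4
  mean(B) = (5 + 3 + 1 + 9 + 3) / 5 = 21/5 = 4.2
  x̄ = (6.4, 4.2),  deviation x̄ - mu_0 = (6.4, 4.2) - (1, 4) = (5.4, 0.2).

Step 2 — sample covariance matrix, S[i,j] = (1/(n-1)) · Σ_k (x_{k,i} - mean_i) · (x_{k,j} - mean_j), divisor n-1 = 4:
  S[A,A] = ((2.6)·(2.6) + (0.6)·(0.6) + (-5.4)·(-5.4) + (0.6)·(0.6) + (1.6)·(1.6)) / 4 = 39.2/4 = 9.8
  S[A,B] = ((2.6)·(0.8) + (0.6)·(-1.2) + (-5.4)·(-3.2) + (0.6)·(4.8) + (1.6)·(-1.2)) / 4 = 19.6/4 = 4.9
  S[B,B] = ((0.8)·(0.8) + (-1.2)·(-1.2) + (-3.2)·(-3.2) + (4.8)·(4.8) + (-1.2)·(-1.2)) / 4 = 36.8/4 = 9.2
  S = [[9.8, 4.9],
 [4.9, 9.2]].

Step 3 — invert S. det(S) = 9.8·9.2 - (4.9)² = 66.15.
  S^{-1} = (1/det) · [[d, -b], [-b, a]] = [[0.1391, -0.0741],
 [-0.0741, 0.1481]].

Step 4 — quadratic form (x̄ - mu_0)^T · S^{-1} · (x̄ - mu_0):
  S^{-1} · (x̄ - mu_0) = (0.7362, -0.3704),
  (x̄ - mu_0)^T · [...] = (5.4)·(0.7362) + (0.2)·(-0.3704) = 3.9014.

Step 5 — scale by n: T² = 5 · 3.9014 = 19.5072.

T² ≈ 19.5072


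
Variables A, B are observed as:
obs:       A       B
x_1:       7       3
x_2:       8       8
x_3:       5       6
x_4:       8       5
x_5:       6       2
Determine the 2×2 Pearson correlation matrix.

Step 1 — column means:
  mean(A) = (7 + 8 + 5 + 8 + 6) / 5 = 34/5 = 6.8
  mean(B) = (3 + 8 + 6 + 5 + 2) / 5 = 24/5 = 4.8

Step 2 — sample variances and covariances s[i,j] = (1/(n-1)) · Σ_k (x_{k,i} - mean_i) · (x_{k,j} - mean_j), with n-1 = 4:
  s[A,A] = ((0.2)·(0.2) + (1.2)·(1.2) + (-1.8)·(-1.8) + (1.2)·(1.2) + (-0.8)·(-0.8)) / 4 = 6.8/4 = 1.7
  s[A,B] = ((0.2)·(-1.8) + (1.2)·(3.2) + (-1.8)·(1.2) + (1.2)·(0.2) + (-0.8)·(-2.8)) / 4 = 3.8/4 = 0.95
  s[B,B] = ((-1.8)·(-1.8) + (3.2)·(3.2) + (1.2)·(1.2) + (0.2)·(0.2) + (-2.8)·(-2.8)) / 4 = 22.8/4 = 5.7
  Sample standard deviations s_i = √(s[i,i]):
  s(A) = √(1.7) = 1.3038
  s(B) = √(5.7) = 2.3875

Step 3 — r_{ij} = s_{ij} / (s_i · s_j):
  r[A,A] = 1 (diagonal).
  r[A,B] = 0.95 / (1.3038 · 2.3875) = 0.95 / 3.1129 = 0.3052
  r[B,B] = 1 (diagonal).

R is symmetric with unit diagonal. Assembling:

R = [[1, 0.3052],
 [0.3052, 1]]


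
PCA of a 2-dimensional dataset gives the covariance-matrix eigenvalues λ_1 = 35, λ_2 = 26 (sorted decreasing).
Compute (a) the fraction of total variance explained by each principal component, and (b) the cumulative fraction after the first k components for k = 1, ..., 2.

Step 1 — total variance = trace(Sigma) = Σ λ_i = 35 + 26 = 61.

Step 2 — fraction explained by component i = λ_i / Σ λ:
  PC1: 35/61 = 0.5738
  PC2: 26/61 = 0.4262

Step 3 — cumulative fraction after k components = (λ_1 + ... + λ_k) / Σ λ:
  k = 1: 35/61 = 0.5738
  k = 2: (35 + 26)/61 = 61/61 = 1

Summary (fraction, with percent):

explained: PC1 0.5738 (57.38%), PC2 0.4262 (42.62%);  cumulative: 0.5738, 1


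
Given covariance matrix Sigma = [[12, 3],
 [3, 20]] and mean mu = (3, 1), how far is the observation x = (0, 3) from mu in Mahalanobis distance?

Step 1 — centre the observation: (x - mu) = (-3, 2).

Step 2 — invert Sigma. det(Sigma) = 12·20 - (3)² = 231.
  Sigma^{-1} = (1/det) · [[d, -b], [-b, a]] = [[0.0866, -0.013],
 [-0.013, 0.0519]].

Step 3 — form the quadratic (x - mu)^T · Sigma^{-1} · (x - mu):
  Sigma^{-1} · (x - mu) = (-0.2857, 0.1429).
  (x - mu)^T · [Sigma^{-1} · (x - mu)] = (-3)·(-0.2857) + (2)·(0.1429) = 1.1429.

Step 4 — take square root: d = √(1.1429) ≈ 1.069.

d(x, mu) = √(1.1429) ≈ 1.069


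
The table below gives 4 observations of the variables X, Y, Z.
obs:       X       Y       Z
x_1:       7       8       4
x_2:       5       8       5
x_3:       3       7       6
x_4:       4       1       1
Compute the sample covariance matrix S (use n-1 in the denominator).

Step 1 — column means:
  mean(X) = (7 + 5 + 3 + 4) / 4 = 19/4 = 4.75
  mean(Y) = (8 + 8 + 7 + 1) / 4 = 24/4 = 6
  mean(Z) = (4 + 5 + 6 + 1) / 4 = 16/4 = 4

Step 2 — sample covariance S[i,j] = (1/(n-1)) · Σ_k (x_{k,i} - mean_i) · (x_{k,j} - mean_j), with n-1 = 3.
  S[X,X] = ((2.25)·(2.25) + (0.25)·(0.25) + (-1.75)·(-1.75) + (-0.75)·(-0.75)) / 3 = 8.75/3 = 2.9167
  S[X,Y] = ((2.25)·(2) + (0.25)·(2) + (-1.75)·(1) + (-0.75)·(-5)) / 3 = 7/3 = 2.3333
  S[X,Z] = ((2.25)·(0) + (0.25)·(1) + (-1.75)·(2) + (-0.75)·(-3)) / 3 = -1/3 = -0.3333
  S[Y,Y] = ((2)·(2) + (2)·(2) + (1)·(1) + (-5)·(-5)) / 3 = 34/3 = 11.3333
  S[Y,Z] = ((2)·(0) + (2)·(1) + (1)·(2) + (-5)·(-3)) / 3 = 19/3 = 6.3333
  S[Z,Z] = ((0)·(0) + (1)·(1) + (2)·(2) + (-3)·(-3)) / 3 = 14/3 = 4.6667

S is symmetric (S[j,i] = S[i,j]). Assembling:

S = [[2.9167, 2.3333, -0.3333],
 [2.3333, 11.3333, 6.3333],
 [-0.3333, 6.3333, 4.6667]]


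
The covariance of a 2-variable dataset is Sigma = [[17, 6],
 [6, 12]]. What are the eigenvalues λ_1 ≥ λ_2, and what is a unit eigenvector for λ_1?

Step 1 — characteristic polynomial of 2×2 Sigma:
  det(Sigma - λI) = λ² - trace · λ + det = 0.
  trace = 17 + 12 = 29, det = 17·12 - (6)² = 168.
Step 2 — discriminant:
  Δ = trace² - 4·det = 841 - 672 = 169.
Step 3 — eigenvalues:
  λ = (trace ± √Δ)/2 = (29 ± 13)/2,
  λ_1 = 21,  λ_2 = 8.

Step 4 — unit eigenvector for λ_1: solve (Sigma - λ_1 I)v = 0. First row:
  (17 - 21)·v_x + (6)·v_y = 0, i.e. (-4)·v_x + (6)·v_y = 0,
  so v ∝ (b, λ_1 - a) = (6, 4) = u.
  ||u|| = √((6)² + (4)²) = √(52) ≈ 7.2111,
  v_1 = u/||u|| ≈ (0.8321, 0.5547) (||v_1|| = 1).

λ_1 = 21,  λ_2 = 8;  v_1 ≈ (0.8321, 0.5547)


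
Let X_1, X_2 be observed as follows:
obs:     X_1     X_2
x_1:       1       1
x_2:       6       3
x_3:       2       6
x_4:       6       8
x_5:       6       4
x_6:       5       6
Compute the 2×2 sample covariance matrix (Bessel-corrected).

Step 1 — column means:
  mean(X_1) = (1 + 6 + 2 + 6 + 6 + 5) / 6 = 26/6 = 4.3333
  mean(X_2) = (1 + 3 + 6 + 8 + 4 + 6) / 6 = 28/6 = 4.6667

Step 2 — sample covariance S[i,j] = (1/(n-1)) · Σ_k (x_{k,i} - mean_i) · (x_{k,j} - mean_j), with n-1 = 5.
  S[X_1,X_1] = ((-3.3333)·(-3.3333) + (1.6667)·(1.6667) + (-2.3333)·(-2.3333) + (1.6667)·(1.6667) + (1.6667)·(1.6667) + (0.6667)·(0.6667)) / 5 = 25.3333/5 = 5.0667
  S[X_1,X_2] = ((-3.3333)·(-3.6667) + (1.6667)·(-1.6667) + (-2.3333)·(1.3333) + (1.6667)·(3.3333) + (1.6667)·(-0.6667) + (0.6667)·(1.3333)) / 5 = 11.6667/5 = 2.3333
  S[X_2,X_2] = ((-3.6667)·(-3.6667) + (-1.6667)·(-1.6667) + (1.3333)·(1.3333) + (3.3333)·(3.3333) + (-0.6667)·(-0.6667) + (1.3333)·(1.3333)) / 5 = 31.3333/5 = 6.2667

S is symmetric (S[j,i] = S[i,j]). Assembling:

S = [[5.0667, 2.3333],
 [2.3333, 6.2667]]


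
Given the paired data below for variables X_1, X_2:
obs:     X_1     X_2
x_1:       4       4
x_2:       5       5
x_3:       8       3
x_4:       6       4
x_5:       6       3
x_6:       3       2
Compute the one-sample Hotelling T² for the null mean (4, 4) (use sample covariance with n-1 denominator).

Step 1 — sample mean vector:
  mean(X_1) = (4 + 5 + 8 + 6 + 6 + 3) / 6 = 32/6 = 5.3333
  mean(X_2) = (4 + 5 + 3 + 4 + 3 + 2) / 6 = 21/6 = 3.5
  x̄ = (5.3333, 3.5),  deviation x̄ - mu_0 = (5.3333, 3.5) - (4, 4) = (1.3333, -0.5).

Step 2 — sample covariance matrix, S[i,j] = (1/(n-1)) · Σ_k (x_{k,i} - mean_i) · (x_{k,j} - mean_j), divisor n-1 = 5:
  S[X_1,X_1] = ((-1.3333)·(-1.3333) + (-0.3333)·(-0.3333) + (2.6667)·(2.6667) + (0.6667)·(0.6667) + (0.6667)·(0.6667) + (-2.3333)·(-2.3333)) / 5 = 15.3333/5 = 3.0667
  S[X_1,X_2] = ((-1.3333)·(0.5) + (-0.3333)·(1.5) + (2.6667)·(-0.5) + (0.6667)·(0.5) + (0.6667)·(-0.5) + (-2.3333)·(-1.5)) / 5 = 1/5 = 0.2
  S[X_2,X_2] = ((0.5)·(0.5) + (1.5)·(1.5) + (-0.5)·(-0.5) + (0.5)·(0.5) + (-0.5)·(-0.5) + (-1.5)·(-1.5)) / 5 = 5.5/5 = 1.1
  S = [[3.0667, 0.2],
 [0.2, 1.1]].

Step 3 — invert S. det(S) = 3.0667·1.1 - (0.2)² = 3.3333.
  S^{-1} = (1/det) · [[d, -b], [-b, a]] = [[0.33, -0.06],
 [-0.06, 0.92]].

Step 4 — quadratic form (x̄ - mu_0)^T · S^{-1} · (x̄ - mu_0):
  S^{-1} · (x̄ - mu_0) = (0.47, -0.54),
  (x̄ - mu_0)^T · [...] = (1.3333)·(0.47) + (-0.5)·(-0.54) = 0.8967.

Step 5 — scale by n: T² = 6 · 0.8967 = 5.38.

T² ≈ 5.38


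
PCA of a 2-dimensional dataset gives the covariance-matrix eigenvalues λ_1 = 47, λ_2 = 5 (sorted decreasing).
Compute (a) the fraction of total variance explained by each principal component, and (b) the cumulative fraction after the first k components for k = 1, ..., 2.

Step 1 — total variance = trace(Sigma) = Σ λ_i = 47 + 5 = 52.

Step 2 — fraction explained by component i = λ_i / Σ λ:
  PC1: 47/52 = 0.9038
  PC2: 5/52 = 0.0962

Step 3 — cumulative fraction after k components = (λ_1 + ... + λ_k) / Σ λ:
  k = 1: 47/52 = 0.9038
  k = 2: (47 + 5)/52 = 52/52 = 1

Summary (fraction, with percent):

explained: PC1 0.9038 (90.38%), PC2 0.0962 (9.62%);  cumulative: 0.9038, 1


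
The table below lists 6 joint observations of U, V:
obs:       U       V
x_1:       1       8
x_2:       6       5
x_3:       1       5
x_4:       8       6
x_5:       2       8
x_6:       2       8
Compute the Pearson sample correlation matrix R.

Step 1 — column means:
  mean(U) = (1 + 6 + 1 + 8 + 2 + 2) / 6 = 20/6 = 3.3333
  mean(V) = (8 + 5 + 5 + 6 + 8 + 8) / 6 = 40/6 = 6.6667

Step 2 — sample variances and covariances s[i,j] = (1/(n-1)) · Σ_k (x_{k,i} - mean_i) · (x_{k,j} - mean_j), with n-1 = 5:
  s[U,U] = ((-2.3333)·(-2.3333) + (2.6667)·(2.6667) + (-2.3333)·(-2.3333) + (4.6667)·(4.6667) + (-1.3333)·(-1.3333) + (-1.3333)·(-1.3333)) / 5 = 43.3333/5 = 8.6667
  s[U,V] = ((-2.3333)·(1.3333) + (2.6667)·(-1.6667) + (-2.3333)·(-1.6667) + (4.6667)·(-0.6667) + (-1.3333)·(1.3333) + (-1.3333)·(1.3333)) / 5 = -10.3333/5 = -2.0667
  s[V,V] = ((1.3333)·(1.3333) + (-1.6667)·(-1.6667) + (-1.6667)·(-1.6667) + (-0.6667)·(-0.6667) + (1.3333)·(1.3333) + (1.3333)·(1.3333)) / 5 = 11.3333/5 = 2.2667
  Sample standard deviations s_i = √(s[i,i]):
  s(U) = √(8.6667) = 2.9439
  s(V) = √(2.2667) = 1.5055

Step 3 — r_{ij} = s_{ij} / (s_i · s_j):
  r[U,U] = 1 (diagonal).
  r[U,V] = -2.0667 / (2.9439 · 1.5055) = -2.0667 / 4.4322 = -0.4663
  r[V,V] = 1 (diagonal).

R is symmetric with unit diagonal. Assembling:

R = [[1, -0.4663],
 [-0.4663, 1]]
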